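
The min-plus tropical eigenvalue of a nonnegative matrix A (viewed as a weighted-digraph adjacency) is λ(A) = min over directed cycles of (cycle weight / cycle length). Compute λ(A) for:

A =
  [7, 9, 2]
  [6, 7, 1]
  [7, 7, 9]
λ(A) = 4

Enumerate directed cycles and compute their means (weight / length). Sample:
  cycle 0 → 0: weight = 7, length = 1, mean = 7/1 ≈ 7.000
  cycle 1 → 1: weight = 7, length = 1, mean = 7/1 ≈ 7.000
  cycle 2 → 2: weight = 9, length = 1, mean = 9/1 ≈ 9.000
  cycle 0 → 1 → 0: weight = 15, length = 2, mean = 15/2 ≈ 7.500
  cycle 0 → 2 → 0: weight = 9, length = 2, mean = 9/2 ≈ 4.500
  cycle 1 → 0 → 1: weight = 15, length = 2, mean = 15/2 ≈ 7.500
Minimum mean = 4.000, attained e.g. along the cycle 1 → 2 → 1 with weight 8 and length 2. So λ(A) = 8/2 = 4.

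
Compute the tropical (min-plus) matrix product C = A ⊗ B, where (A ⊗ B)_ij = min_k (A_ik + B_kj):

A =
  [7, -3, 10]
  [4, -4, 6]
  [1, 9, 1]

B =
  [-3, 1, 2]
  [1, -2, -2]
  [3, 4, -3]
A ⊗ B =
  [-2, -5, -5]
  [-3, -6, -6]
  [-2, 2, -2]

Apply the min-plus product entry-by-entry:
  C[0][0] = min over k of (A[0][0] + B[0][0] = 7 + -3 = 4, A[0][1] + B[1][0] = -3 + 1 = -2, A[0][2] + B[2][0] = 10 + 3 = 13) = -2 (attained at k = 1)
  C[0][1] = min over k of (A[0][0] + B[0][1] = 7 + 1 = 8, A[0][1] + B[1][1] = -3 + -2 = -5, A[0][2] + B[2][1] = 10 + 4 = 14) = -5 (attained at k = 1)
  C[0][2] = min over k of (A[0][0] + B[0][2] = 7 + 2 = 9, A[0][1] + B[1][2] = -3 + -2 = -5, A[0][2] + B[2][2] = 10 + -3 = 7) = -5 (attained at k = 1)
  C[1][0] = min over k of (A[1][0] + B[0][0] = 4 + -3 = 1, A[1][1] + B[1][0] = -4 + 1 = -3, A[1][2] + B[2][0] = 6 + 3 = 9) = -3 (attained at k = 1)
  C[1][1] = min over k of (A[1][0] + B[0][1] = 4 + 1 = 5, A[1][1] + B[1][1] = -4 + -2 = -6, A[1][2] + B[2][1] = 6 + 4 = 10) = -6 (attained at k = 1)
  C[1][2] = min over k of (A[1][0] + B[0][2] = 4 + 2 = 6, A[1][1] + B[1][2] = -4 + -2 = -6, A[1][2] + B[2][2] = 6 + -3 = 3) = -6 (attained at k = 1)
  C[2][0] = min over k of (A[2][0] + B[0][0] = 1 + -3 = -2, A[2][1] + B[1][0] = 9 + 1 = 10, A[2][2] + B[2][0] = 1 + 3 = 4) = -2 (attained at k = 0)
  C[2][1] = min over k of (A[2][0] + B[0][1] = 1 + 1 = 2, A[2][1] + B[1][1] = 9 + -2 = 7, A[2][2] + B[2][1] = 1 + 4 = 5) = 2 (attained at k = 0)
  C[2][2] = min over k of (A[2][0] + B[0][2] = 1 + 2 = 3, A[2][1] + B[1][2] = 9 + -2 = 7, A[2][2] + B[2][2] = 1 + -3 = -2) = -2 (attained at k = 2)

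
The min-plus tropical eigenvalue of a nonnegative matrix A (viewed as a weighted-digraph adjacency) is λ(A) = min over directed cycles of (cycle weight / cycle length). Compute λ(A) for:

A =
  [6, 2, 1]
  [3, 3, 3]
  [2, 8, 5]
λ(A) = 3/2

Enumerate directed cycles and compute their means (weight / length). Sample:
  cycle 0 → 0: weight = 6, length = 1, mean = 6/1 ≈ 6.000
  cycle 1 → 1: weight = 3, length = 1, mean = 3/1 ≈ 3.000
  cycle 2 → 2: weight = 5, length = 1, mean = 5/1 ≈ 5.000
  cycle 0 → 1 → 0: weight = 5, length = 2, mean = 5/2 ≈ 2.500
  cycle 0 → 2 → 0: weight = 3, length = 2, mean = 3/2 ≈ 1.500
  cycle 1 → 0 → 1: weight = 5, length = 2, mean = 5/2 ≈ 2.500
Minimum mean = 1.500, attained e.g. along the cycle 0 → 2 → 0 with weight 3 and length 2. So λ(A) = 3/2 = 3/2.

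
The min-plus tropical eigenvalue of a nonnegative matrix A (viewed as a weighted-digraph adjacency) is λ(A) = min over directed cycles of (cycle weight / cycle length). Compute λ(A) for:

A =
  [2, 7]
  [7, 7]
λ(A) = 2

Enumerate directed cycles and compute their means (weight / length). Sample:
  cycle 0 → 0: weight = 2, length = 1, mean = 2/1 ≈ 2.000
  cycle 1 → 1: weight = 7, length = 1, mean = 7/1 ≈ 7.000
  cycle 0 → 1 → 0: weight = 14, length = 2, mean = 14/2 ≈ 7.000
  cycle 1 → 0 → 1: weight = 14, length = 2, mean = 14/2 ≈ 7.000
Minimum mean = 2.000, attained e.g. along the cycle 0 → 0 with weight 2 and length 1. So λ(A) = 2/1 = 2.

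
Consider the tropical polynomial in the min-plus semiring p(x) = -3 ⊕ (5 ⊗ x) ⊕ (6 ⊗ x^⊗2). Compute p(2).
p(2) = -3

A tropical monomial a ⊗ x^⊗i evaluates to a + i · x. Evaluating each term at x = 2:
  Term 0 contributes -3 + 0 · 2 = -3
  Term 1 contributes 5 + 1 · 2 = 7
  Term 2 contributes 6 + 2 · 2 = 10
p(2) = ⊕ of these = min[-3, 7, 10] = -3.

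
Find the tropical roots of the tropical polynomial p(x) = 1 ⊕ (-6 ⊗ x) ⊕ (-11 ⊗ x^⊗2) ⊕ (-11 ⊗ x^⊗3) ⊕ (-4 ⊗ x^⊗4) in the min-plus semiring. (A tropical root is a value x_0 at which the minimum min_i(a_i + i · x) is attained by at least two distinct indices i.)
Roots: {-7, 0, 5, 7}

Each tropical root is a break point of the lower envelope of the lines y = a_i + i · x (there are 5 lines, with slopes 0, 1, ..., 4). Only the lines that attain the minimum somewhere contribute to roots; other lines are dominated. Here the surviving (envelope) indices are i = 4, i = 3, i = 2, i = 1, i = 0.
Intersections between consecutive envelope lines give the roots: for adjacent envelope indices i < j the intersection is x = (a_i − a_j) / (j − i). Reading off the sorted break points: {-7, 0, 5, 7}.
Verification: at each break x_0, at least two indices attain the minimum of min_i(a_i + i · x_0).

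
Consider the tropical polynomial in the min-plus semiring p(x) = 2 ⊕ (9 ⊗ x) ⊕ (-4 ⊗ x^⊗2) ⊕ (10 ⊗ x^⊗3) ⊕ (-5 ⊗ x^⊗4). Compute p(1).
p(1) = -2

A tropical monomial a ⊗ x^⊗i evaluates to a + i · x. Evaluating each term at x = 1:
  Term 0 contributes 2 + 0 · 1 = 2
  Term 1 contributes 9 + 1 · 1 = 10
  Term 2 contributes -4 + 2 · 1 = -2
  Term 3 contributes 10 + 3 · 1 = 13
  Term 4 contributes -5 + 4 · 1 = -1
p(1) = ⊕ of these = min[2, 10, -2, 13, -1] = -2.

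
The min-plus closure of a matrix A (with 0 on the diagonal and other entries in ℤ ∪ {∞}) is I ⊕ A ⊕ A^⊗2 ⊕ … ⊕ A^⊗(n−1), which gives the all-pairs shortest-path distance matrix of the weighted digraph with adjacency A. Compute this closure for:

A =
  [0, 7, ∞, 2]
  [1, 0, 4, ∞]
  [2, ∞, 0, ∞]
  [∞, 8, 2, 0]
Closure =
  [0, 7, 4, 2]
  [1, 0, 4, 3]
  [2, 9, 0, 4]
  [4, 8, 2, 0]

This is the Floyd-Warshall all-pairs shortest-path computation. For each intermediate vertex k = 0, 1, …, 3, update dist[i][j] ← min(dist[i][j], dist[i][k] + dist[k][j]). The final matrix gives, for each (i, j), the minimum total weight of any directed path from i to j (possibly empty when i = j).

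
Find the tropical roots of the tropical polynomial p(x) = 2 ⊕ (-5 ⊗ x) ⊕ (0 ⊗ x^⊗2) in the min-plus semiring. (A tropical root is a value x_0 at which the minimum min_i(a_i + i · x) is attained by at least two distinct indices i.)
Roots: {-5, 7}

Each tropical root is a break point of the lower envelope of the lines y = a_i + i · x (there are 3 lines, with slopes 0, 1, ..., 2). Only the lines that attain the minimum somewhere contribute to roots; other lines are dominated. Here the surviving (envelope) indices are i = 2, i = 1, i = 0.
Intersections between consecutive envelope lines give the roots: for adjacent envelope indices i < j the intersection is x = (a_i − a_j) / (j − i). Reading off the sorted break points: {-5, 7}.
Verification: at each break x_0, at least two indices attain the minimum of min_i(a_i + i · x_0).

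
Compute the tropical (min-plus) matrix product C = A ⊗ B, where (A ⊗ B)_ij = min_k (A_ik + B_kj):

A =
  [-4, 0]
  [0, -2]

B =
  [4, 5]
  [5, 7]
A ⊗ B =
  [0, 1]
  [3, 5]

Apply the min-plus product entry-by-entry:
  C[0][0] = min over k of (A[0][0] + B[0][0] = -4 + 4 = 0, A[0][1] + B[1][0] = 0 + 5 = 5) = 0 (attained at k = 0)
  C[0][1] = min over k of (A[0][0] + B[0][1] = -4 + 5 = 1, A[0][1] + B[1][1] = 0 + 7 = 7) = 1 (attained at k = 0)
  C[1][0] = min over k of (A[1][0] + B[0][0] = 0 + 4 = 4, A[1][1] + B[1][0] = -2 + 5 = 3) = 3 (attained at k = 1)
  C[1][1] = min over k of (A[1][0] + B[0][1] = 0 + 5 = 5, A[1][1] + B[1][1] = -2 + 7 = 5) = 5 (attained at k = 0)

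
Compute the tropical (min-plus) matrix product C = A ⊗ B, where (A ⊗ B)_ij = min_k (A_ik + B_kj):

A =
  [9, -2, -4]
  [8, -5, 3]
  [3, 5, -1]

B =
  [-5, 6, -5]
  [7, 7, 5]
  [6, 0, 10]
A ⊗ B =
  [2, -4, 3]
  [2, 2, 0]
  [-2, -1, -2]

Apply the min-plus product entry-by-entry:
  C[0][0] = min over k of (A[0][0] + B[0][0] = 9 + -5 = 4, A[0][1] + B[1][0] = -2 + 7 = 5, A[0][2] + B[2][0] = -4 + 6 = 2) = 2 (attained at k = 2)
  C[0][1] = min over k of (A[0][0] + B[0][1] = 9 + 6 = 15, A[0][1] + B[1][1] = -2 + 7 = 5, A[0][2] + B[2][1] = -4 + 0 = -4) = -4 (attained at k = 2)
  C[0][2] = min over k of (A[0][0] + B[0][2] = 9 + -5 = 4, A[0][1] + B[1][2] = -2 + 5 = 3, A[0][2] + B[2][2] = -4 + 10 = 6) = 3 (attained at k = 1)
  C[1][0] = min over k of (A[1][0] + B[0][0] = 8 + -5 = 3, A[1][1] + B[1][0] = -5 + 7 = 2, A[1][2] + B[2][0] = 3 + 6 = 9) = 2 (attained at k = 1)
  C[1][1] = min over k of (A[1][0] + B[0][1] = 8 + 6 = 14, A[1][1] + B[1][1] = -5 + 7 = 2, A[1][2] + B[2][1] = 3 + 0 = 3) = 2 (attained at k = 1)
  C[1][2] = min over k of (A[1][0] + B[0][2] = 8 + -5 = 3, A[1][1] + B[1][2] = -5 + 5 = 0, A[1][2] + B[2][2] = 3 + 10 = 13) = 0 (attained at k = 1)
  C[2][0] = min over k of (A[2][0] + B[0][0] = 3 + -5 = -2, A[2][1] + B[1][0] = 5 + 7 = 12, A[2][2] + B[2][0] = -1 + 6 = 5) = -2 (attained at k = 0)
  C[2][1] = min over k of (A[2][0] + B[0][1] = 3 + 6 = 9, A[2][1] + B[1][1] = 5 + 7 = 12, A[2][2] + B[2][1] = -1 + 0 = -1) = -1 (attained at k = 2)
  C[2][2] = min over k of (A[2][0] + B[0][2] = 3 + -5 = -2, A[2][1] + B[1][2] = 5 + 5 = 10, A[2][2] + B[2][2] = -1 + 10 = 9) = -2 (attained at k = 0)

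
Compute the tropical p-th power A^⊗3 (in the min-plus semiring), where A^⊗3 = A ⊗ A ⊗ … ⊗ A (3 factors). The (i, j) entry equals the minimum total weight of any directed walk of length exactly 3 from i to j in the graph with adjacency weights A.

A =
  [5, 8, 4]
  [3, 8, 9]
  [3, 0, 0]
A^⊗3 =
  [7, 4, 4]
  [10, 7, 7]
  [3, 0, 0]

Each entry (A^⊗3)_ij equals the minimum over all length-3 walks i = v_0 → v_1 → … → v_3 = j of Σ_t A[v_t][v_{t+1}]. For example, for (i, j) = (0, 2) we minimise over 9 possible intermediate vertex sequences; the minimum is 4, attained along the walk 0 → 2 → 2 → 2.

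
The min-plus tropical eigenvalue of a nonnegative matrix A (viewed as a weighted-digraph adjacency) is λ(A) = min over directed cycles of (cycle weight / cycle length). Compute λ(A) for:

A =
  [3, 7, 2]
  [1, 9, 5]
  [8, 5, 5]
λ(A) = 8/3

Enumerate directed cycles and compute their means (weight / length). Sample:
  cycle 0 → 0: weight = 3, length = 1, mean = 3/1 ≈ 3.000
  cycle 1 → 1: weight = 9, length = 1, mean = 9/1 ≈ 9.000
  cycle 2 → 2: weight = 5, length = 1, mean = 5/1 ≈ 5.000
  cycle 0 → 1 → 0: weight = 8, length = 2, mean = 8/2 ≈ 4.000
  cycle 0 → 2 → 0: weight = 10, length = 2, mean = 10/2 ≈ 5.000
  cycle 1 → 0 → 1: weight = 8, length = 2, mean = 8/2 ≈ 4.000
Minimum mean = 2.667, attained e.g. along the cycle 0 → 2 → 1 → 0 with weight 8 and length 3. So λ(A) = 8/3 = 8/3.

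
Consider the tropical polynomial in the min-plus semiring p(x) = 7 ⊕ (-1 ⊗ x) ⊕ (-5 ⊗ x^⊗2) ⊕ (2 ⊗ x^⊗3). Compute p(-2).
p(-2) = -9

A tropical monomial a ⊗ x^⊗i evaluates to a + i · x. Evaluating each term at x = -2:
  Term 0 contributes 7 + 0 · -2 = 7
  Term 1 contributes -1 + 1 · -2 = -3
  Term 2 contributes -5 + 2 · -2 = -9
  Term 3 contributes 2 + 3 · -2 = -4
p(-2) = ⊕ of these = min[7, -3, -9, -4] = -9.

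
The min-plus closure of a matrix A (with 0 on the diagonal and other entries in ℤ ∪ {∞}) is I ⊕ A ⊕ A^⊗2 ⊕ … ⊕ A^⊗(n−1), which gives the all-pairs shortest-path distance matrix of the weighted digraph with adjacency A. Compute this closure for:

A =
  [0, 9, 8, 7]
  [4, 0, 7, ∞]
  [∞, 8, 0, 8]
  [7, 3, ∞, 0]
Closure =
  [0, 9, 8, 7]
  [4, 0, 7, 11]
  [12, 8, 0, 8]
  [7, 3, 10, 0]

This is the Floyd-Warshall all-pairs shortest-path computation. For each intermediate vertex k = 0, 1, …, 3, update dist[i][j] ← min(dist[i][j], dist[i][k] + dist[k][j]). The final matrix gives, for each (i, j), the minimum total weight of any directed path from i to j (possibly empty when i = j).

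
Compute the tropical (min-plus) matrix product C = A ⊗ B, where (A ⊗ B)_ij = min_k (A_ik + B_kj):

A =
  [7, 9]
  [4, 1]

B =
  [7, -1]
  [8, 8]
A ⊗ B =
  [14, 6]
  [9, 3]

Apply the min-plus product entry-by-entry:
  C[0][0] = min over k of (A[0][0] + B[0][0] = 7 + 7 = 14, A[0][1] + B[1][0] = 9 + 8 = 17) = 14 (attained at k = 0)
  C[0][1] = min over k of (A[0][0] + B[0][1] = 7 + -1 = 6, A[0][1] + B[1][1] = 9 + 8 = 17) = 6 (attained at k = 0)
  C[1][0] = min over k of (A[1][0] + B[0][0] = 4 + 7 = 11, A[1][1] + B[1][0] = 1 + 8 = 9) = 9 (attained at k = 1)
  C[1][1] = min over k of (A[1][0] + B[0][1] = 4 + -1 = 3, A[1][1] + B[1][1] = 1 + 8 = 9) = 3 (attained at k = 0)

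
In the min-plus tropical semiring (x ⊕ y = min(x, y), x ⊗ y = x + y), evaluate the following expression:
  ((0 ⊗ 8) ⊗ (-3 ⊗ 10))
((0 ⊗ 8) ⊗ (-3 ⊗ 10)) = 15

Expand innermost to outermost. Recall ⊕ takes the minimum of its arguments and ⊗ takes their sum. Working out the expression ((0 ⊗ 8) ⊗ (-3 ⊗ 10)) gives 15.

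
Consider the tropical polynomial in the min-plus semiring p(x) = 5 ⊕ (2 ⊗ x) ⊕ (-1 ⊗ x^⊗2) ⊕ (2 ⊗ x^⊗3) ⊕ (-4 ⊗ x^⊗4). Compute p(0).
p(0) = -4

A tropical monomial a ⊗ x^⊗i evaluates to a + i · x. Evaluating each term at x = 0:
  Term 0 contributes 5 + 0 · 0 = 5
  Term 1 contributes 2 + 1 · 0 = 2
  Term 2 contributes -1 + 2 · 0 = -1
  Term 3 contributes 2 + 3 · 0 = 2
  Term 4 contributes -4 + 4 · 0 = -4
p(0) = ⊕ of these = min[5, 2, -1, 2, -4] = -4.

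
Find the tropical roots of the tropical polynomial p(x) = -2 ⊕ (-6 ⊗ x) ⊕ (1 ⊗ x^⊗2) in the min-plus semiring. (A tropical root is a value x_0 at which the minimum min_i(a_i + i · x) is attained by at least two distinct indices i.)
Roots: {-7, 4}

Each tropical root is a break point of the lower envelope of the lines y = a_i + i · x (there are 3 lines, with slopes 0, 1, ..., 2). Only the lines that attain the minimum somewhere contribute to roots; other lines are dominated. Here the surviving (envelope) indices are i = 2, i = 1, i = 0.
Intersections between consecutive envelope lines give the roots: for adjacent envelope indices i < j the intersection is x = (a_i − a_j) / (j − i). Reading off the sorted break points: {-7, 4}.
Verification: at each break x_0, at least two indices attain the minimum of min_i(a_i + i · x_0).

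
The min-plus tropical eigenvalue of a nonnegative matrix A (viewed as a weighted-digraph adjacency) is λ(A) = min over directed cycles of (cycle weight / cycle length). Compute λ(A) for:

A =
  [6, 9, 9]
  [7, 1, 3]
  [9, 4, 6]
λ(A) = 1

Enumerate directed cycles and compute their means (weight / length). Sample:
  cycle 0 → 0: weight = 6, length = 1, mean = 6/1 ≈ 6.000
  cycle 1 → 1: weight = 1, length = 1, mean = 1/1 ≈ 1.000
  cycle 2 → 2: weight = 6, length = 1, mean = 6/1 ≈ 6.000
  cycle 0 → 1 → 0: weight = 16, length = 2, mean = 16/2 ≈ 8.000
  cycle 0 → 2 → 0: weight = 18, length = 2, mean = 18/2 ≈ 9.000
  cycle 1 → 0 → 1: weight = 16, length = 2, mean = 16/2 ≈ 8.000
Minimum mean = 1.000, attained e.g. along the cycle 1 → 1 with weight 1 and length 1. So λ(A) = 1/1 = 1.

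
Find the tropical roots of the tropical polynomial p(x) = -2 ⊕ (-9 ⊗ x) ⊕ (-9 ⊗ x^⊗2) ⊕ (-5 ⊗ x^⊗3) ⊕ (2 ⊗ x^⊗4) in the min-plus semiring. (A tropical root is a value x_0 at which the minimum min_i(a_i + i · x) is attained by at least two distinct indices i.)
Roots: {-7, -4, 0, 7}

Each tropical root is a break point of the lower envelope of the lines y = a_i + i · x (there are 5 lines, with slopes 0, 1, ..., 4). Only the lines that attain the minimum somewhere contribute to roots; other lines are dominated. Here the surviving (envelope) indices are i = 4, i = 3, i = 2, i = 1, i = 0.
Intersections between consecutive envelope lines give the roots: for adjacent envelope indices i < j the intersection is x = (a_i − a_j) / (j − i). Reading off the sorted break points: {-7, -4, 0, 7}.
Verification: at each break x_0, at least two indices attain the minimum of min_i(a_i + i · x_0).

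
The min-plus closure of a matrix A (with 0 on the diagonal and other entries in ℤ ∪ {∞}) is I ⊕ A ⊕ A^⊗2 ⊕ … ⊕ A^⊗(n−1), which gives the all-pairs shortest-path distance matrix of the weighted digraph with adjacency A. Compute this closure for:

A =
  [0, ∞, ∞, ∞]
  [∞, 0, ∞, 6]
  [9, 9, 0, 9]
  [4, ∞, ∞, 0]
Closure =
  [0, ∞, ∞, ∞]
  [10, 0, ∞, 6]
  [9, 9, 0, 9]
  [4, ∞, ∞, 0]

This is the Floyd-Warshall all-pairs shortest-path computation. For each intermediate vertex k = 0, 1, …, 3, update dist[i][j] ← min(dist[i][j], dist[i][k] + dist[k][j]). The final matrix gives, for each (i, j), the minimum total weight of any directed path from i to j (possibly empty when i = j).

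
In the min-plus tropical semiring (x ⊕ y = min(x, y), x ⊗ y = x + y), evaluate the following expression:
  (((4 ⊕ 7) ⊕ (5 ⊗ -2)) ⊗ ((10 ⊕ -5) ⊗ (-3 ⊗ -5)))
(((4 ⊕ 7) ⊕ (5 ⊗ -2)) ⊗ ((10 ⊕ -5) ⊗ (-3 ⊗ -5))) = -10

Expand innermost to outermost. Recall ⊕ takes the minimum of its arguments and ⊗ takes their sum. Working out the expression (((4 ⊕ 7) ⊕ (5 ⊗ -2)) ⊗ ((10 ⊕ -5) ⊗ (-3 ⊗ -5))) gives -10.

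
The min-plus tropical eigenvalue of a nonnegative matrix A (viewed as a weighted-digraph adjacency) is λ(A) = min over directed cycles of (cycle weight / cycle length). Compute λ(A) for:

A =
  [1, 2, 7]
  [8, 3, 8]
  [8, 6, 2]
λ(A) = 1

Enumerate directed cycles and compute their means (weight / length). Sample:
  cycle 0 → 0: weight = 1, length = 1, mean = 1/1 ≈ 1.000
  cycle 1 → 1: weight = 3, length = 1, mean = 3/1 ≈ 3.000
  cycle 2 → 2: weight = 2, length = 1, mean = 2/1 ≈ 2.000
  cycle 0 → 1 → 0: weight = 10, length = 2, mean = 10/2 ≈ 5.000
  cycle 0 → 2 → 0: weight = 15, length = 2, mean = 15/2 ≈ 7.500
  cycle 1 → 0 → 1: weight = 10, length = 2, mean = 10/2 ≈ 5.000
Minimum mean = 1.000, attained e.g. along the cycle 0 → 0 with weight 1 and length 1. So λ(A) = 1/1 = 1.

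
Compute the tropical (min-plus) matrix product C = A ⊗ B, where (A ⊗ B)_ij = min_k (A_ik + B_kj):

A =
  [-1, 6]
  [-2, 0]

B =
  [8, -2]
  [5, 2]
A ⊗ B =
  [7, -3]
  [5, -4]

Apply the min-plus product entry-by-entry:
  C[0][0] = min over k of (A[0][0] + B[0][0] = -1 + 8 = 7, A[0][1] + B[1][0] = 6 + 5 = 11) = 7 (attained at k = 0)
  C[0][1] = min over k of (A[0][0] + B[0][1] = -1 + -2 = -3, A[0][1] + B[1][1] = 6 + 2 = 8) = -3 (attained at k = 0)
  C[1][0] = min over k of (A[1][0] + B[0][0] = -2 + 8 = 6, A[1][1] + B[1][0] = 0 + 5 = 5) = 5 (attained at k = 1)
  C[1][1] = min over k of (A[1][0] + B[0][1] = -2 + -2 = -4, A[1][1] + B[1][1] = 0 + 2 = 2) = -4 (attained at k = 0)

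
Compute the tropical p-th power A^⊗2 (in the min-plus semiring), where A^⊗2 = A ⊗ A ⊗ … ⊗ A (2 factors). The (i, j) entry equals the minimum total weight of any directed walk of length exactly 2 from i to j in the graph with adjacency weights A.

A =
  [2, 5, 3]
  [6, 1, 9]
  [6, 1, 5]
A^⊗2 =
  [4, 4, 5]
  [7, 2, 9]
  [7, 2, 9]

Each entry (A^⊗2)_ij equals the minimum over all length-2 walks i = v_0 → v_1 → … → v_2 = j of Σ_t A[v_t][v_{t+1}]. For example, for (i, j) = (0, 2) we minimise over 3 possible intermediate vertex sequences; the minimum is 5, attained along the walk 0 → 0 → 2.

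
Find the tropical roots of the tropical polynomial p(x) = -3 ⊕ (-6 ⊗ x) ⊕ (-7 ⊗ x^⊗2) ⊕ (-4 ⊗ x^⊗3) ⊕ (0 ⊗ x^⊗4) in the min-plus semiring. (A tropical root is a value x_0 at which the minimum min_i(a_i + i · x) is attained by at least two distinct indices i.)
Roots: {-4, -3, 1, 3}

Each tropical root is a break point of the lower envelope of the lines y = a_i + i · x (there are 5 lines, with slopes 0, 1, ..., 4). Only the lines that attain the minimum somewhere contribute to roots; other lines are dominated. Here the surviving (envelope) indices are i = 4, i = 3, i = 2, i = 1, i = 0.
Intersections between consecutive envelope lines give the roots: for adjacent envelope indices i < j the intersection is x = (a_i − a_j) / (j − i). Reading off the sorted break points: {-4, -3, 1, 3}.
Verification: at each break x_0, at least two indices attain the minimum of min_i(a_i + i · x_0).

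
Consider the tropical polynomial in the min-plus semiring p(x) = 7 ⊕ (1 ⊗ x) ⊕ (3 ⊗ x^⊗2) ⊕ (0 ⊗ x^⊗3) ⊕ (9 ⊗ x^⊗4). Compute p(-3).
p(-3) = -9

A tropical monomial a ⊗ x^⊗i evaluates to a + i · x. Evaluating each term at x = -3:
  Term 0 contributes 7 + 0 · -3 = 7
  Term 1 contributes 1 + 1 · -3 = -2
  Term 2 contributes 3 + 2 · -3 = -3
  Term 3 contributes 0 + 3 · -3 = -9
  Term 4 contributes 9 + 4 · -3 = -3
p(-3) = ⊕ of these = min[7, -2, -3, -9, -3] = -9.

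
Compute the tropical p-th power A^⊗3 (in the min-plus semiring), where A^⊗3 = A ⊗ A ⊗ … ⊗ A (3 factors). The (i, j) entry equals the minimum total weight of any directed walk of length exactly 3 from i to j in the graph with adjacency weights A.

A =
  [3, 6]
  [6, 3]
A^⊗3 =
  [9, 12]
  [12, 9]

Each entry (A^⊗3)_ij equals the minimum over all length-3 walks i = v_0 → v_1 → … → v_3 = j of Σ_t A[v_t][v_{t+1}]. For example, for (i, j) = (0, 1) we minimise over 4 possible intermediate vertex sequences; the minimum is 12, attained along the walk 0 → 0 → 0 → 1.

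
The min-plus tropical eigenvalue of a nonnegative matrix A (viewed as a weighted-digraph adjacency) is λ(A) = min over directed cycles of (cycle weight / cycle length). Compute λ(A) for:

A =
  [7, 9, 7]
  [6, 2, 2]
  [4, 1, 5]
λ(A) = 3/2

Enumerate directed cycles and compute their means (weight / length). Sample:
  cycle 0 → 0: weight = 7, length = 1, mean = 7/1 ≈ 7.000
  cycle 1 → 1: weight = 2, length = 1, mean = 2/1 ≈ 2.000
  cycle 2 → 2: weight = 5, length = 1, mean = 5/1 ≈ 5.000
  cycle 0 → 1 → 0: weight = 15, length = 2, mean = 15/2 ≈ 7.500
  cycle 0 → 2 → 0: weight = 11, length = 2, mean = 11/2 ≈ 5.500
  cycle 1 → 0 → 1: weight = 15, length = 2, mean = 15/2 ≈ 7.500
Minimum mean = 1.500, attained e.g. along the cycle 1 → 2 → 1 with weight 3 and length 2. So λ(A) = 3/2 = 3/2.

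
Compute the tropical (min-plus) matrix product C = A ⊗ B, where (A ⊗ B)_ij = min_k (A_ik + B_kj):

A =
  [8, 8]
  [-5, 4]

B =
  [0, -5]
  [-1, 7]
A ⊗ B =
  [7, 3]
  [-5, -10]

Apply the min-plus product entry-by-entry:
  C[0][0] = min over k of (A[0][0] + B[0][0] = 8 + 0 = 8, A[0][1] + B[1][0] = 8 + -1 = 7) = 7 (attained at k = 1)
  C[0][1] = min over k of (A[0][0] + B[0][1] = 8 + -5 = 3, A[0][1] + B[1][1] = 8 + 7 = 15) = 3 (attained at k = 0)
  C[1][0] = min over k of (A[1][0] + B[0][0] = -5 + 0 = -5, A[1][1] + B[1][0] = 4 + -1 = 3) = -5 (attained at k = 0)
  C[1][1] = min over k of (A[1][0] + B[0][1] = -5 + -5 = -10, A[1][1] + B[1][1] = 4 + 7 = 11) = -10 (attained at k = 0)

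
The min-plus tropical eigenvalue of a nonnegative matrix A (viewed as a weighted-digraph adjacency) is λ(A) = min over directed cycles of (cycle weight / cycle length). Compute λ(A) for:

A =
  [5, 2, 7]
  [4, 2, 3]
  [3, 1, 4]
λ(A) = 2

Enumerate directed cycles and compute their means (weight / length). Sample:
  cycle 0 → 0: weight = 5, length = 1, mean = 5/1 ≈ 5.000
  cycle 1 → 1: weight = 2, length = 1, mean = 2/1 ≈ 2.000
  cycle 2 → 2: weight = 4, length = 1, mean = 4/1 ≈ 4.000
  cycle 0 → 1 → 0: weight = 6, length = 2, mean = 6/2 ≈ 3.000
  cycle 0 → 2 → 0: weight = 10, length = 2, mean = 10/2 ≈ 5.000
  cycle 1 → 0 → 1: weight = 6, length = 2, mean = 6/2 ≈ 3.000
Minimum mean = 2.000, attained e.g. along the cycle 1 → 1 with weight 2 and length 1. So λ(A) = 2/1 = 2.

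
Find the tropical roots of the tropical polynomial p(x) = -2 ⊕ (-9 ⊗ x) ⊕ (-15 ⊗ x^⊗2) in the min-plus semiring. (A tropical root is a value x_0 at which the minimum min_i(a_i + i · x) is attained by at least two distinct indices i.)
Roots: {6, 7}

Each tropical root is a break point of the lower envelope of the lines y = a_i + i · x (there are 3 lines, with slopes 0, 1, ..., 2). Only the lines that attain the minimum somewhere contribute to roots; other lines are dominated. Here the surviving (envelope) indices are i = 2, i = 1, i = 0.
Intersections between consecutive envelope lines give the roots: for adjacent envelope indices i < j the intersection is x = (a_i − a_j) / (j − i). Reading off the sorted break points: {6, 7}.
Verification: at each break x_0, at least two indices attain the minimum of min_i(a_i + i · x_0).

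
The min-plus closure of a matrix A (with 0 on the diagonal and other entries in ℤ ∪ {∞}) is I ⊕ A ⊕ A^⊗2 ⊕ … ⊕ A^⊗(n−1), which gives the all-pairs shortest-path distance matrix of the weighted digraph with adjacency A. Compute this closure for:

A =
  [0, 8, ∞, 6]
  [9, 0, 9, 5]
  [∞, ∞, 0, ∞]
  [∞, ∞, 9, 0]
Closure =
  [0, 8, 15, 6]
  [9, 0, 9, 5]
  [∞, ∞, 0, ∞]
  [∞, ∞, 9, 0]

This is the Floyd-Warshall all-pairs shortest-path computation. For each intermediate vertex k = 0, 1, …, 3, update dist[i][j] ← min(dist[i][j], dist[i][k] + dist[k][j]). The final matrix gives, for each (i, j), the minimum total weight of any directed path from i to j (possibly empty when i = j).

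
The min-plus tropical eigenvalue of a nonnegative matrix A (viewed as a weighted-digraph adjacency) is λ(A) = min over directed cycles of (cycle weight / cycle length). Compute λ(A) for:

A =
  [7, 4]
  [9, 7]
λ(A) = 13/2

Enumerate directed cycles and compute their means (weight / length). Sample:
  cycle 0 → 0: weight = 7, length = 1, mean = 7/1 ≈ 7.000
  cycle 1 → 1: weight = 7, length = 1, mean = 7/1 ≈ 7.000
  cycle 0 → 1 → 0: weight = 13, length = 2, mean = 13/2 ≈ 6.500
  cycle 1 → 0 → 1: weight = 13, length = 2, mean = 13/2 ≈ 6.500
Minimum mean = 6.500, attained e.g. along the cycle 0 → 1 → 0 with weight 13 and length 2. So λ(A) = 13/2 = 13/2.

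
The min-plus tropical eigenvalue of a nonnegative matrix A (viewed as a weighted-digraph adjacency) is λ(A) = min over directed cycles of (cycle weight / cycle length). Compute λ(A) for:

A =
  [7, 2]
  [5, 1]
λ(A) = 1

Enumerate directed cycles and compute their means (weight / length). Sample:
  cycle 0 → 0: weight = 7, length = 1, mean = 7/1 ≈ 7.000
  cycle 1 → 1: weight = 1, length = 1, mean = 1/1 ≈ 1.000
  cycle 0 → 1 → 0: weight = 7, length = 2, mean = 7/2 ≈ 3.500
  cycle 1 → 0 → 1: weight = 7, length = 2, mean = 7/2 ≈ 3.500
Minimum mean = 1.000, attained e.g. along the cycle 1 → 1 with weight 1 and length 1. So λ(A) = 1/1 = 1.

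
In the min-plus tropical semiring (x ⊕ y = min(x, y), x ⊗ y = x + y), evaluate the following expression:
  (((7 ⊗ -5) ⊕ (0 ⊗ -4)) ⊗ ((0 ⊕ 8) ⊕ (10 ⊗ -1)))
(((7 ⊗ -5) ⊕ (0 ⊗ -4)) ⊗ ((0 ⊕ 8) ⊕ (10 ⊗ -1))) = -4

Expand innermost to outermost. Recall ⊕ takes the minimum of its arguments and ⊗ takes their sum. Working out the expression (((7 ⊗ -5) ⊕ (0 ⊗ -4)) ⊗ ((0 ⊕ 8) ⊕ (10 ⊗ -1))) gives -4.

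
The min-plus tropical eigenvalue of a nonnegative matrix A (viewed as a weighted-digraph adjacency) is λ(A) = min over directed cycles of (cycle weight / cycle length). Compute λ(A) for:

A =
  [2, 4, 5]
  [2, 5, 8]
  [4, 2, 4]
λ(A) = 2

Enumerate directed cycles and compute their means (weight / length). Sample:
  cycle 0 → 0: weight = 2, length = 1, mean = 2/1 ≈ 2.000
  cycle 1 → 1: weight = 5, length = 1, mean = 5/1 ≈ 5.000
  cycle 2 → 2: weight = 4, length = 1, mean = 4/1 ≈ 4.000
  cycle 0 → 1 → 0: weight = 6, length = 2, mean = 6/2 ≈ 3.000
  cycle 0 → 2 → 0: weight = 9, length = 2, mean = 9/2 ≈ 4.500
  cycle 1 → 0 → 1: weight = 6, length = 2, mean = 6/2 ≈ 3.000
Minimum mean = 2.000, attained e.g. along the cycle 0 → 0 with weight 2 and length 1. So λ(A) = 2/1 = 2.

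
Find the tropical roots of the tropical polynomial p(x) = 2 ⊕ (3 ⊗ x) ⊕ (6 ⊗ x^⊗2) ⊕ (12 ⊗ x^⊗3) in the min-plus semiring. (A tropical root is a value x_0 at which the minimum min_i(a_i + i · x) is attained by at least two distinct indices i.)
Roots: {-6, -3, -1}

Each tropical root is a break point of the lower envelope of the lines y = a_i + i · x (there are 4 lines, with slopes 0, 1, ..., 3). Only the lines that attain the minimum somewhere contribute to roots; other lines are dominated. Here the surviving (envelope) indices are i = 3, i = 2, i = 1, i = 0.
Intersections between consecutive envelope lines give the roots: for adjacent envelope indices i < j the intersection is x = (a_i − a_j) / (j − i). Reading off the sorted break points: {-6, -3, -1}.
Verification: at each break x_0, at least two indices attain the minimum of min_i(a_i + i · x_0).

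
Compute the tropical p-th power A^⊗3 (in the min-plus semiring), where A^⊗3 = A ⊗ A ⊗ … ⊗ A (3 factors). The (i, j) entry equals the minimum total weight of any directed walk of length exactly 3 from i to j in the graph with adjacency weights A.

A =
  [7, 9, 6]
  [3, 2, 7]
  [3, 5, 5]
A^⊗3 =
  [14, 13, 15]
  [7, 6, 11]
  [10, 9, 14]

Each entry (A^⊗3)_ij equals the minimum over all length-3 walks i = v_0 → v_1 → … → v_3 = j of Σ_t A[v_t][v_{t+1}]. For example, for (i, j) = (0, 2) we minimise over 9 possible intermediate vertex sequences; the minimum is 15, attained along the walk 0 → 2 → 0 → 2.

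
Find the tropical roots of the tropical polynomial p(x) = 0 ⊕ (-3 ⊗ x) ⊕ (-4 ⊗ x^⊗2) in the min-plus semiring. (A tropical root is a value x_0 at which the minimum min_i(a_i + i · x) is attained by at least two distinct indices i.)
Roots: {1, 3}

Each tropical root is a break point of the lower envelope of the lines y = a_i + i · x (there are 3 lines, with slopes 0, 1, ..., 2). Only the lines that attain the minimum somewhere contribute to roots; other lines are dominated. Here the surviving (envelope) indices are i = 2, i = 1, i = 0.
Intersections between consecutive envelope lines give the roots: for adjacent envelope indices i < j the intersection is x = (a_i − a_j) / (j − i). Reading off the sorted break points: {1, 3}.
Verification: at each break x_0, at least two indices attain the minimum of min_i(a_i + i · x_0).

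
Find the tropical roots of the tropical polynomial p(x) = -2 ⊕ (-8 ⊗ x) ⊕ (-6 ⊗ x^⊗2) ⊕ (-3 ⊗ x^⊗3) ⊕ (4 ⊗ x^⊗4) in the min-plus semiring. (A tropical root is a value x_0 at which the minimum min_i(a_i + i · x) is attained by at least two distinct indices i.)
Roots: {-7, -3, -2, 6}

Each tropical root is a break point of the lower envelope of the lines y = a_i + i · x (there are 5 lines, with slopes 0, 1, ..., 4). Only the lines that attain the minimum somewhere contribute to roots; other lines are dominated. Here the surviving (envelope) indices are i = 4, i = 3, i = 2, i = 1, i = 0.
Intersections between consecutive envelope lines give the roots: for adjacent envelope indices i < j the intersection is x = (a_i − a_j) / (j − i). Reading off the sorted break points: {-7, -3, -2, 6}.
Verification: at each break x_0, at least two indices attain the minimum of min_i(a_i + i · x_0).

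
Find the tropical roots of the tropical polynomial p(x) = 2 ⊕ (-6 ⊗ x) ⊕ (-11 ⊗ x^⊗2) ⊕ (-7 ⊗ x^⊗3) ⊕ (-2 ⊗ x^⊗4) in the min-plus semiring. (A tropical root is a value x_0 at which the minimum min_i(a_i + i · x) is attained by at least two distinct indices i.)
Roots: {-5, -4, 5, 8}

Each tropical root is a break point of the lower envelope of the lines y = a_i + i · x (there are 5 lines, with slopes 0, 1, ..., 4). Only the lines that attain the minimum somewhere contribute to roots; other lines are dominated. Here the surviving (envelope) indices are i = 4, i = 3, i = 2, i = 1, i = 0.
Intersections between consecutive envelope lines give the roots: for adjacent envelope indices i < j the intersection is x = (a_i − a_j) / (j − i). Reading off the sorted break points: {-5, -4, 5, 8}.
Verification: at each break x_0, at least two indices attain the minimum of min_i(a_i + i · x_0).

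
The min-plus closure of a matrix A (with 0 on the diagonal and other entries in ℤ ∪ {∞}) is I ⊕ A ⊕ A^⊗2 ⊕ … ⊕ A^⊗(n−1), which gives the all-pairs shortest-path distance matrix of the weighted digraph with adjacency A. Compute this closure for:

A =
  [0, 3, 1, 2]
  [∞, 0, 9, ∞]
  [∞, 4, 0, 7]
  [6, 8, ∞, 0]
Closure =
  [0, 3, 1, 2]
  [22, 0, 9, 16]
  [13, 4, 0, 7]
  [6, 8, 7, 0]

This is the Floyd-Warshall all-pairs shortest-path computation. For each intermediate vertex k = 0, 1, …, 3, update dist[i][j] ← min(dist[i][j], dist[i][k] + dist[k][j]). The final matrix gives, for each (i, j), the minimum total weight of any directed path from i to j (possibly empty when i = j).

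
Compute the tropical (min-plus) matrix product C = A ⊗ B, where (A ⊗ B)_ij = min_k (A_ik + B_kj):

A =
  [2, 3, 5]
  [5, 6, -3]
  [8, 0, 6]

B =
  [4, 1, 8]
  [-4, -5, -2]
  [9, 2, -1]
A ⊗ B =
  [-1, -2, 1]
  [2, -1, -4]
  [-4, -5, -2]

Apply the min-plus product entry-by-entry:
  C[0][0] = min over k of (A[0][0] + B[0][0] = 2 + 4 = 6, A[0][1] + B[1][0] = 3 + -4 = -1, A[0][2] + B[2][0] = 5 + 9 = 14) = -1 (attained at k = 1)
  C[0][1] = min over k of (A[0][0] + B[0][1] = 2 + 1 = 3, A[0][1] + B[1][1] = 3 + -5 = -2, A[0][2] + B[2][1] = 5 + 2 = 7) = -2 (attained at k = 1)
  C[0][2] = min over k of (A[0][0] + B[0][2] = 2 + 8 = 10, A[0][1] + B[1][2] = 3 + -2 = 1, A[0][2] + B[2][2] = 5 + -1 = 4) = 1 (attained at k = 1)
  C[1][0] = min over k of (A[1][0] + B[0][0] = 5 + 4 = 9, A[1][1] + B[1][0] = 6 + -4 = 2, A[1][2] + B[2][0] = -3 + 9 = 6) = 2 (attained at k = 1)
  C[1][1] = min over k of (A[1][0] + B[0][1] = 5 + 1 = 6, A[1][1] + B[1][1] = 6 + -5 = 1, A[1][2] + B[2][1] = -3 + 2 = -1) = -1 (attained at k = 2)
  C[1][2] = min over k of (A[1][0] + B[0][2] = 5 + 8 = 13, A[1][1] + B[1][2] = 6 + -2 = 4, A[1][2] + B[2][2] = -3 + -1 = -4) = -4 (attained at k = 2)
  C[2][0] = min over k of (A[2][0] + B[0][0] = 8 + 4 = 12, A[2][1] + B[1][0] = 0 + -4 = -4, A[2][2] + B[2][0] = 6 + 9 = 15) = -4 (attained at k = 1)
  C[2][1] = min over k of (A[2][0] + B[0][1] = 8 + 1 = 9, A[2][1] + B[1][1] = 0 + -5 = -5, A[2][2] + B[2][1] = 6 + 2 = 8) = -5 (attained at k = 1)
  C[2][2] = min over k of (A[2][0] + B[0][2] = 8 + 8 = 16, A[2][1] + B[1][2] = 0 + -2 = -2, A[2][2] + B[2][2] = 6 + -1 = 5) = -2 (attained at k = 1)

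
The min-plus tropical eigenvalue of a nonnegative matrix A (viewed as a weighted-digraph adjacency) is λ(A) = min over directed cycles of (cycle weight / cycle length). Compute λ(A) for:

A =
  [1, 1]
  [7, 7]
λ(A) = 1

Enumerate directed cycles and compute their means (weight / length). Sample:
  cycle 0 → 0: weight = 1, length = 1, mean = 1/1 ≈ 1.000
  cycle 1 → 1: weight = 7, length = 1, mean = 7/1 ≈ 7.000
  cycle 0 → 1 → 0: weight = 8, length = 2, mean = 8/2 ≈ 4.000
  cycle 1 → 0 → 1: weight = 8, length = 2, mean = 8/2 ≈ 4.000
Minimum mean = 1.000, attained e.g. along the cycle 0 → 0 with weight 1 and length 1. So λ(A) = 1/1 = 1.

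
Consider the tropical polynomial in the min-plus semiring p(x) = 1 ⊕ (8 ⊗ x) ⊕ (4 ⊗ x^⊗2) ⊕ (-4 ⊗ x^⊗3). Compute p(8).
p(8) = 1

A tropical monomial a ⊗ x^⊗i evaluates to a + i · x. Evaluating each term at x = 8:
  Term 0 contributes 1 + 0 · 8 = 1
  Term 1 contributes 8 + 1 · 8 = 16
  Term 2 contributes 4 + 2 · 8 = 20
  Term 3 contributes -4 + 3 · 8 = 20
p(8) = ⊕ of these = min[1, 16, 20, 20] = 1.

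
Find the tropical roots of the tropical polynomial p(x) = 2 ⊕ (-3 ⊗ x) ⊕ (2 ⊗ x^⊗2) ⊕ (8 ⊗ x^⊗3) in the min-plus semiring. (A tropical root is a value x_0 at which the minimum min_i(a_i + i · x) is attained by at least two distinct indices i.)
Roots: {-6, -5, 5}

Each tropical root is a break point of the lower envelope of the lines y = a_i + i · x (there are 4 lines, with slopes 0, 1, ..., 3). Only the lines that attain the minimum somewhere contribute to roots; other lines are dominated. Here the surviving (envelope) indices are i = 3, i = 2, i = 1, i = 0.
Intersections between consecutive envelope lines give the roots: for adjacent envelope indices i < j the intersection is x = (a_i − a_j) / (j − i). Reading off the sorted break points: {-6, -5, 5}.
Verification: at each break x_0, at least two indices attain the minimum of min_i(a_i + i · x_0).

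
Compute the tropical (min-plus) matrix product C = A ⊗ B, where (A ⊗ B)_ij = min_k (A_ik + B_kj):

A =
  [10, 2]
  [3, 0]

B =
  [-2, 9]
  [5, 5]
A ⊗ B =
  [7, 7]
  [1, 5]

Apply the min-plus product entry-by-entry:
  C[0][0] = min over k of (A[0][0] + B[0][0] = 10 + -2 = 8, A[0][1] + B[1][0] = 2 + 5 = 7) = 7 (attained at k = 1)
  C[0][1] = min over k of (A[0][0] + B[0][1] = 10 + 9 = 19, A[0][1] + B[1][1] = 2 + 5 = 7) = 7 (attained at k = 1)
  C[1][0] = min over k of (A[1][0] + B[0][0] = 3 + -2 = 1, A[1][1] + B[1][0] = 0 + 5 = 5) = 1 (attained at k = 0)
  C[1][1] = min over k of (A[1][0] + B[0][1] = 3 + 9 = 12, A[1][1] + B[1][1] = 0 + 5 = 5) = 5 (attained at k = 1)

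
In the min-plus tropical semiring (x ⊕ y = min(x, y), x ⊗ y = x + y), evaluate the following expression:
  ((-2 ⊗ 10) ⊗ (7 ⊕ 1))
((-2 ⊗ 10) ⊗ (7 ⊕ 1)) = 9

Expand innermost to outermost. Recall ⊕ takes the minimum of its arguments and ⊗ takes their sum. Working out the expression ((-2 ⊗ 10) ⊗ (7 ⊕ 1)) gives 9.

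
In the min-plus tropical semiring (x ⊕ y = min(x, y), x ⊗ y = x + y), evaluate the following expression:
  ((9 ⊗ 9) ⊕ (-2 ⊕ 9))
((9 ⊗ 9) ⊕ (-2 ⊕ 9)) = -2

Expand innermost to outermost. Recall ⊕ takes the minimum of its arguments and ⊗ takes their sum. Working out the expression ((9 ⊗ 9) ⊕ (-2 ⊕ 9)) gives -2.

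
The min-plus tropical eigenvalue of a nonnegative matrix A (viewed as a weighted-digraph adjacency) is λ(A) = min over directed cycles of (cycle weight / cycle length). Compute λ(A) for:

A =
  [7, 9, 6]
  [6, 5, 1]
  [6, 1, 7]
λ(A) = 1

Enumerate directed cycles and compute their means (weight / length). Sample:
  cycle 0 → 0: weight = 7, length = 1, mean = 7/1 ≈ 7.000
  cycle 1 → 1: weight = 5, length = 1, mean = 5/1 ≈ 5.000
  cycle 2 → 2: weight = 7, length = 1, mean = 7/1 ≈ 7.000
  cycle 0 → 1 → 0: weight = 15, length = 2, mean = 15/2 ≈ 7.500
  cycle 0 → 2 → 0: weight = 12, length = 2, mean = 12/2 ≈ 6.000
  cycle 1 → 0 → 1: weight = 15, length = 2, mean = 15/2 ≈ 7.500
Minimum mean = 1.000, attained e.g. along the cycle 1 → 2 → 1 with weight 2 and length 2. So λ(A) = 2/2 = 1.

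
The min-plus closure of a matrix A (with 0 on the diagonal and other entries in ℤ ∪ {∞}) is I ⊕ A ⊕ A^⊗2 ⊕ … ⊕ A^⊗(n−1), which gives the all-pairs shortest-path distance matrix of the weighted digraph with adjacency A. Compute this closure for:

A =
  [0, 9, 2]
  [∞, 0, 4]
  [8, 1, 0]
Closure =
  [0, 3, 2]
  [12, 0, 4]
  [8, 1, 0]

This is the Floyd-Warshall all-pairs shortest-path computation. For each intermediate vertex k = 0, 1, …, 2, update dist[i][j] ← min(dist[i][j], dist[i][k] + dist[k][j]). The final matrix gives, for each (i, j), the minimum total weight of any directed path from i to j (possibly empty when i = j).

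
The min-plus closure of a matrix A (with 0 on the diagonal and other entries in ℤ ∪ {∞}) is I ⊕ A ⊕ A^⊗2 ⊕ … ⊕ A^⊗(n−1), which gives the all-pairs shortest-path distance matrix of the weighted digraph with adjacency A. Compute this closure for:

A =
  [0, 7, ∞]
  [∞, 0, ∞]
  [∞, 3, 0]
Closure =
  [0, 7, ∞]
  [∞, 0, ∞]
  [∞, 3, 0]

This is the Floyd-Warshall all-pairs shortest-path computation. For each intermediate vertex k = 0, 1, …, 2, update dist[i][j] ← min(dist[i][j], dist[i][k] + dist[k][j]). The final matrix gives, for each (i, j), the minimum total weight of any directed path from i to j (possibly empty when i = j).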